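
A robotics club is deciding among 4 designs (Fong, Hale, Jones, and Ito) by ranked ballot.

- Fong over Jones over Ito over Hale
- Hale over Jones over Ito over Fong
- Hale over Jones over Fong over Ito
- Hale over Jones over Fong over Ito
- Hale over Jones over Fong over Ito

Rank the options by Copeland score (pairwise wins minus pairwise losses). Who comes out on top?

Pairwise results:
  Fong vs Hale: Hale wins 4–1.
  Fong vs Jones: Jones wins 4–1.
  Fong vs Ito: Fong wins 4–1.
  Hale vs Jones: Hale wins 4–1.
  Hale vs Ito: Hale wins 4–1.
  Jones vs Ito: Jones wins 5–0.
Copeland scores (wins − losses):
  Fong: 1 − 2 = -1
  Hale: 3 − 0 = 3
  Jones: 2 − 1 = 1
  Ito: 0 − 3 = -3
Hale has the best Copeland score.

Hale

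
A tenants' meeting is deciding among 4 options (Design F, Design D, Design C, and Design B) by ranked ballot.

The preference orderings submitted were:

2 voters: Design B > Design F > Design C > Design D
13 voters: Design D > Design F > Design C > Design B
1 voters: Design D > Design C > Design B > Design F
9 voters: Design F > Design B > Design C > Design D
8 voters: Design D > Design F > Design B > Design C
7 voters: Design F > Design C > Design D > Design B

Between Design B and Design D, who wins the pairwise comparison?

Design D

Ballots ranking Design B above Design D: 2+9 = 11.
Ballots ranking Design D above Design B: 13+1+8+7 = 29.
Design D wins the head-to-head, 29–11.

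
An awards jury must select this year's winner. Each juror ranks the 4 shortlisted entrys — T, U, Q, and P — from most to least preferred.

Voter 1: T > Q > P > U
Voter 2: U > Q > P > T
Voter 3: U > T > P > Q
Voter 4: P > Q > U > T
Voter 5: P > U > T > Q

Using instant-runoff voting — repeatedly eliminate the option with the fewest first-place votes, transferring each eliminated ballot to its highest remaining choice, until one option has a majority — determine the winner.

Round 1: U 2, P 2, T 1, Q 0. Q has the fewest and is eliminated.
Round 2: U 2, P 2, T 1. T has the fewest and is eliminated.
Round 3: P 3, U 2. P has a majority.

P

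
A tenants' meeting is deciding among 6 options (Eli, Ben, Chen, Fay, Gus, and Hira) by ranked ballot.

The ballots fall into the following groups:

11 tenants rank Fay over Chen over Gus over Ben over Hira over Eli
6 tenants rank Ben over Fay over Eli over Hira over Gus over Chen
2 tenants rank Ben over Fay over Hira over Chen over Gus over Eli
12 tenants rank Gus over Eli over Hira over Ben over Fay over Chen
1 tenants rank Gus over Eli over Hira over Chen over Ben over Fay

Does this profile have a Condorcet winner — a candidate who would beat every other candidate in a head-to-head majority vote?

Head-to-head results (32 voters total):
Eli vs Ben: Ben wins 19–13.
Eli vs Chen: Eli wins 19–13.
Eli vs Fay: Fay wins 19–13.
Eli vs Gus: Gus wins 26–6.
Eli vs Hira: Eli wins 19–13.
Ben vs Chen: Ben wins 20–12.
Ben vs Fay: Ben wins 21–11.
Ben vs Gus: Gus wins 24–8.
Ben vs Hira: Ben wins 19–13.
Chen vs Fay: Fay wins 31–1.
Chen vs Gus: Gus wins 19–13.
Chen vs Hira: Hira wins 21–11.
Fay vs Gus: Fay wins 19–13.
Fay vs Hira: Fay wins 19–13.
Gus vs Hira: Gus wins 24–8.
No candidate beats all others: Ben beats Fay beats Gus beats Ben, a majority cycle.

No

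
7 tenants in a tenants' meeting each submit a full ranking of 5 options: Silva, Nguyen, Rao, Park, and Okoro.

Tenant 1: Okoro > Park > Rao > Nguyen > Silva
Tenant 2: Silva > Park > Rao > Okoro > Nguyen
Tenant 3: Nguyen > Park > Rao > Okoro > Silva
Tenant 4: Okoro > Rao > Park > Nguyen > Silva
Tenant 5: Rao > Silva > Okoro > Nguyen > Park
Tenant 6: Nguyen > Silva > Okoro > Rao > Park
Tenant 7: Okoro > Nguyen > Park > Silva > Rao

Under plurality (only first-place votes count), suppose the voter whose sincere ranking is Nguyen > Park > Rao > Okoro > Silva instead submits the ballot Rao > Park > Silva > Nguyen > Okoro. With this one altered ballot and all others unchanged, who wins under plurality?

Okoro

First-place totals with the altered ballot: Silva 1, Nguyen 1, Rao 2, Park 0, Okoro 3.
The winner is unchanged: still Okoro.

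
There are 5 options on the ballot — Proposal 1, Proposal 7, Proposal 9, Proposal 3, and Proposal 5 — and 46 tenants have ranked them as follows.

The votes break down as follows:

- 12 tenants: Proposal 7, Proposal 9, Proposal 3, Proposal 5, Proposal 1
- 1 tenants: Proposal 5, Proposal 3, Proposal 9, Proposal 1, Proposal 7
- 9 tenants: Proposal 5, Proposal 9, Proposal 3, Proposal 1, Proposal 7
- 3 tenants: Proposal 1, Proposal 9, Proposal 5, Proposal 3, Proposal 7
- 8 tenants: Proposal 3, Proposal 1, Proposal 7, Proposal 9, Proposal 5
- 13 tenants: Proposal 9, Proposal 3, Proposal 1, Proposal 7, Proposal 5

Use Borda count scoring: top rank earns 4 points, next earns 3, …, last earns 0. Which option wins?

Borda scores:
  Proposal 1: 12·0 + 1 + 9·1 + 3·4 + 8·3 + 13·2 = 72
  Proposal 7: 12·4 + 0 + 9·0 + 3·0 + 8·2 + 13·1 = 77
  Proposal 9: 12·3 + 2 + 9·3 + 3·3 + 8·1 + 13·4 = 134
  Proposal 3: 12·2 + 3 + 9·2 + 3·1 + 8·4 + 13·3 = 119
  Proposal 5: 12·1 + 4 + 9·4 + 3·2 + 8·0 + 13·0 = 58
Proposal 9 has the highest total.

Proposal 9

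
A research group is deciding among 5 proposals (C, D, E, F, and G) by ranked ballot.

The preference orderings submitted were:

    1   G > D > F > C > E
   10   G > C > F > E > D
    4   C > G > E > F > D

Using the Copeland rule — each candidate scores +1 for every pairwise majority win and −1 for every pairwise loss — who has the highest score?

Pairwise results:
  C vs D: C wins 14–1.
  C vs E: C wins 15–0.
  C vs F: C wins 14–1.
  C vs G: G wins 11–4.
  D vs E: E wins 14–1.
  D vs F: F wins 14–1.
  D vs G: G wins 15–0.
  E vs F: F wins 11–4.
  E vs G: G wins 15–0.
  F vs G: G wins 15–0.
Copeland scores (wins − losses):
  C: 3 − 1 = 2
  D: 0 − 4 = -4
  E: 1 − 3 = -2
  F: 2 − 2 = 0
  G: 4 − 0 = 4
G has the best Copeland score.

G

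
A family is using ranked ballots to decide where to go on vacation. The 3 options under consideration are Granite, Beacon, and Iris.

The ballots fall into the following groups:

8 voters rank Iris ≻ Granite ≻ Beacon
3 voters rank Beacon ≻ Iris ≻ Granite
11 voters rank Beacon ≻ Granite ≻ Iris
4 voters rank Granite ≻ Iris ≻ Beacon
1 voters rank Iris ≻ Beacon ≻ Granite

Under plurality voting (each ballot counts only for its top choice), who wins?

Beacon

First-place vote totals:
  Granite: 4
  Beacon: 14
  Iris: 9
Beacon has the most first-place votes.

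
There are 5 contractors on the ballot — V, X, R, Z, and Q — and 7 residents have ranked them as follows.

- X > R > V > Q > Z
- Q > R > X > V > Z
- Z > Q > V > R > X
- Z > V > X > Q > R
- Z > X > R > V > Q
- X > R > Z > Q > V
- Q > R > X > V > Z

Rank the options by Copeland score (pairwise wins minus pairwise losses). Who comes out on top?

X

Pairwise results:
  V vs X: X wins 5–2.
  V vs R: R wins 5–2.
  V vs Z: Z wins 4–3.
  V vs Q: Q wins 4–3.
  X vs R: X wins 4–3.
  X vs Z: X wins 4–3.
  X vs Q: X wins 4–3.
  R vs Z: R wins 4–3.
  R vs Q: Q wins 4–3.
  Z vs Q: Z wins 4–3.
Copeland scores (wins − losses):
  V: 0 − 4 = -4
  X: 4 − 0 = 4
  R: 2 − 2 = 0
  Z: 2 − 2 = 0
  Q: 2 − 2 = 0
X has the best Copeland score.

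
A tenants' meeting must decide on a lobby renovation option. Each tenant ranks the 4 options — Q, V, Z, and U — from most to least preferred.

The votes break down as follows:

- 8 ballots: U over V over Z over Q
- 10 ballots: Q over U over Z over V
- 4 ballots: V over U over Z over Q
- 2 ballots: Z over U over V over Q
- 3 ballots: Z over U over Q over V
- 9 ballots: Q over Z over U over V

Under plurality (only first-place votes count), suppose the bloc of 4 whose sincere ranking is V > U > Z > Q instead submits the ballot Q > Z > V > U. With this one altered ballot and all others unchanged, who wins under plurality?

First-place totals with the altered ballot: Q 23, V 0, Z 5, U 8.
The winner is unchanged: still Q.

Q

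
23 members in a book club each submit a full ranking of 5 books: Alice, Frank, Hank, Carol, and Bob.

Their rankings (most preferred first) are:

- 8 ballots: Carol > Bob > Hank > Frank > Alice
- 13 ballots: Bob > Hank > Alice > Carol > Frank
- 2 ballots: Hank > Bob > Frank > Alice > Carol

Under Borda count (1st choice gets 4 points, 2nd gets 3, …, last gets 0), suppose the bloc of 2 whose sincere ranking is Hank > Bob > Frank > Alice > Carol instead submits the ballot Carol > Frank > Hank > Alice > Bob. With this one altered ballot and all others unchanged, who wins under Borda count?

Borda totals with the altered ballot: Alice 28, Frank 14, Hank 59, Carol 53, Bob 76.
The winner is unchanged: still Bob.

Bob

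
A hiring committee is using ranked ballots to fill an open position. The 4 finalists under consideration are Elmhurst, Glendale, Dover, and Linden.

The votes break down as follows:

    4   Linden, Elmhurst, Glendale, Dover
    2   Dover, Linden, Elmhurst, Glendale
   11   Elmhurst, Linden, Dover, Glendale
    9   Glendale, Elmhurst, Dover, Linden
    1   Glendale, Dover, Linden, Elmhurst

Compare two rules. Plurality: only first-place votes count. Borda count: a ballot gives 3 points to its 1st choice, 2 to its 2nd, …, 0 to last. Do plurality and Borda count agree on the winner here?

Yes

Plurality first-place counts: Elmhurst 11, Glendale 10, Dover 2, Linden 4 → Elmhurst.
Borda totals: Elmhurst 61, Glendale 34, Dover 28, Linden 39 → Elmhurst.
The two rules agree on Elmhurst.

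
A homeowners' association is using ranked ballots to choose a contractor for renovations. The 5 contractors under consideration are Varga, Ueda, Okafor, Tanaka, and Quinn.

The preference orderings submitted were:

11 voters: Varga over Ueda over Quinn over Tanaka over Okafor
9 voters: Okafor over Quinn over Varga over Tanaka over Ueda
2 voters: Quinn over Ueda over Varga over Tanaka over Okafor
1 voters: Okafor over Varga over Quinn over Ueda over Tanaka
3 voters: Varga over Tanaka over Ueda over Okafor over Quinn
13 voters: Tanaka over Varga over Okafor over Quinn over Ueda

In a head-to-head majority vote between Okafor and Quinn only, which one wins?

Ballots ranking Okafor above Quinn: 9+1+3+13 = 26.
Ballots ranking Quinn above Okafor: 11+2 = 13.
Okafor wins the head-to-head, 26–13.

Okafor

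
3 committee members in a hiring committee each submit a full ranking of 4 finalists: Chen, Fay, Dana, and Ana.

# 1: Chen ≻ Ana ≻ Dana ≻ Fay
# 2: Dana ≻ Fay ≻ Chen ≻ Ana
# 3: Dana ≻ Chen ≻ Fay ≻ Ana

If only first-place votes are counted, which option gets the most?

Dana

First-place vote totals:
  Chen: 1
  Fay: 0
  Dana: 2
  Ana: 0
Dana has the most first-place votes.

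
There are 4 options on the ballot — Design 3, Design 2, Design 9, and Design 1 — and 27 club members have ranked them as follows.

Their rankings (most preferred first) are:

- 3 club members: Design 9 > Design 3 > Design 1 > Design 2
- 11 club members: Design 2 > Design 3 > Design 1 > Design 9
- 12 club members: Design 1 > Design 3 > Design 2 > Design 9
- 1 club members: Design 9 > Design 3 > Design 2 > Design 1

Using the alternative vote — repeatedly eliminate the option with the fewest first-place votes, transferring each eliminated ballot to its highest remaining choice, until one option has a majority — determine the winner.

Round 1: Design 1 12, Design 2 11, Design 9 4, Design 3 0. Design 3 has the fewest and is eliminated.
Round 2: Design 1 12, Design 2 11, Design 9 4. Design 9 has the fewest and is eliminated.
Round 3: Design 1 15, Design 2 12. Design 1 has a majority.

Design 1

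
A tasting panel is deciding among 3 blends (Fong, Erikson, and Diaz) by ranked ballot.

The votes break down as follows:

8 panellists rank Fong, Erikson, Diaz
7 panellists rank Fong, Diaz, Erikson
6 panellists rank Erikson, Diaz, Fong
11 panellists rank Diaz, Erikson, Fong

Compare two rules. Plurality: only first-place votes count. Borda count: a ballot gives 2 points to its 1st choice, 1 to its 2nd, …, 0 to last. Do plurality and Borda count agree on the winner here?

Plurality first-place counts: Fong 15, Erikson 6, Diaz 11 → Fong.
Borda totals: Fong 30, Erikson 31, Diaz 35 → Diaz.
The two rules disagree: plurality picks Fong, Borda picks Diaz.

No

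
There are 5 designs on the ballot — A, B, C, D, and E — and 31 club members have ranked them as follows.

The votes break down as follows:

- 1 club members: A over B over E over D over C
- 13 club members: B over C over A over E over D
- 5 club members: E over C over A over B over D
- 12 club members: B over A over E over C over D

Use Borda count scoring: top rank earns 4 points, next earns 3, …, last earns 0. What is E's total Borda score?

Borda scores:
  A: 4 + 13·2 + 5·2 + 12·3 = 76
  B: 3 + 13·4 + 5·1 + 12·4 = 108
  C: 0 + 13·3 + 5·3 + 12·1 = 66
  D: 1 + 13·0 + 5·0 + 12·0 = 1
  E: 2 + 13·1 + 5·4 + 12·2 = 59

59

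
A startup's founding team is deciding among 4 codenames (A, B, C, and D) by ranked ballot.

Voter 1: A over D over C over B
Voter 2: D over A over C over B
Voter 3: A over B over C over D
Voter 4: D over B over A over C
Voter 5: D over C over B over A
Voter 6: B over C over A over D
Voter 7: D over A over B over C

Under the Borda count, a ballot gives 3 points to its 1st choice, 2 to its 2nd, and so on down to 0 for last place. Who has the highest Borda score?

Borda scores:
  A: 3 + 2 + 3 + 1 + 0 + 1 + 2 = 12
  B: 0 + 0 + 2 + 2 + 1 + 3 + 1 = 9
  C: 1 + 1 + 1 + 0 + 2 + 2 + 0 = 7
  D: 2 + 3 + 0 + 3 + 3 + 0 + 3 = 14
D has the highest total.

D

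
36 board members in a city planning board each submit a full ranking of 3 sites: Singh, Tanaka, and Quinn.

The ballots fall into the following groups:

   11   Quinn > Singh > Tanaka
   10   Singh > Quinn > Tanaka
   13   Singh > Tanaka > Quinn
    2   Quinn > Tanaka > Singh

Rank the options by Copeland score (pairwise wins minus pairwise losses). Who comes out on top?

Singh

Pairwise results:
  Singh vs Tanaka: Singh wins 34–2.
  Singh vs Quinn: Singh wins 23–13.
  Tanaka vs Quinn: Quinn wins 23–13.
Copeland scores (wins − losses):
  Singh: 2 − 0 = 2
  Tanaka: 0 − 2 = -2
  Quinn: 1 − 1 = 0
Singh has the best Copeland score.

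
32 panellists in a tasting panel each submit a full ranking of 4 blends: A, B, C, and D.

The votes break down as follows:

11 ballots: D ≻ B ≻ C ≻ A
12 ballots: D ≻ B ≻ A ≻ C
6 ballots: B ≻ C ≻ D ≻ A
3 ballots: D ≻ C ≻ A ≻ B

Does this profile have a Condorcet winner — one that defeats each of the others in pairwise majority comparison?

Yes

Head-to-head results (32 voters total):
A vs B: B wins 29–3.
A vs C: C wins 20–12.
A vs D: D wins 32–0.
B vs C: B wins 29–3.
B vs D: D wins 26–6.
C vs D: D wins 26–6.
D beats each rival — A (32–0), B (26–6), C (26–6) — so D is the Condorcet winner.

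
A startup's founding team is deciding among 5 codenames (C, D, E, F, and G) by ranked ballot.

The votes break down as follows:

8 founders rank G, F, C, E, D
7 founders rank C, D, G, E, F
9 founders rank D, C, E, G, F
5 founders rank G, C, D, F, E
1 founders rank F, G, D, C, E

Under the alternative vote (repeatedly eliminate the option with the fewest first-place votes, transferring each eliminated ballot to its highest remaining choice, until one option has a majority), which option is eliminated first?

E

Round 1: G 13, D 9, C 7, F 1, E 0. E has the fewest and is eliminated.
Round 2: G 13, D 9, C 7, F 1. F has the fewest and is eliminated.
Round 3: G 14, D 9, C 7. C has the fewest and is eliminated.
Round 4: D 16, G 14. D has a majority.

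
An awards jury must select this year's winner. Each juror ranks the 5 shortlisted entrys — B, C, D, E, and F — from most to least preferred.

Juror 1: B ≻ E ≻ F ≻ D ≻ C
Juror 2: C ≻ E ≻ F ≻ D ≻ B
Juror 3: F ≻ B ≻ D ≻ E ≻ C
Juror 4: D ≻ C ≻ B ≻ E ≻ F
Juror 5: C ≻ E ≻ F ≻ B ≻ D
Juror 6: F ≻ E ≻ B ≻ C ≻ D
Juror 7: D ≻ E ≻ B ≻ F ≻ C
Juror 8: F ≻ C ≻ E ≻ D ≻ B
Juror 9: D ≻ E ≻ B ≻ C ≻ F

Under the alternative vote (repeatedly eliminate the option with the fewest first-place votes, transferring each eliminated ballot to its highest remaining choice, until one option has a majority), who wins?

Round 1: D 3, F 3, C 2, B 1, E 0. E has the fewest and is eliminated.
Round 2: D 3, F 3, C 2, B 1. B has the fewest and is eliminated.
Round 3: F 4, D 3, C 2. C has the fewest and is eliminated.
Round 4: F 6, D 3. F has a majority.

F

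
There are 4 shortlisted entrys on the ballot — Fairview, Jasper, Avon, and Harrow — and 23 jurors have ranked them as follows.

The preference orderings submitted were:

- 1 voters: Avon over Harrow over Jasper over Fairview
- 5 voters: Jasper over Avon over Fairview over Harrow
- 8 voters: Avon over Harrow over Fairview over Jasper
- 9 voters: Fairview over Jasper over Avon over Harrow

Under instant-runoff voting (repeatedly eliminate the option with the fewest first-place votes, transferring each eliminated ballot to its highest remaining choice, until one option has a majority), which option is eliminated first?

Harrow

Round 1: Fairview 9, Avon 9, Jasper 5, Harrow 0. Harrow has the fewest and is eliminated.
Round 2: Fairview 9, Avon 9, Jasper 5. Jasper has the fewest and is eliminated.
Round 3: Avon 14, Fairview 9. Avon has a majority.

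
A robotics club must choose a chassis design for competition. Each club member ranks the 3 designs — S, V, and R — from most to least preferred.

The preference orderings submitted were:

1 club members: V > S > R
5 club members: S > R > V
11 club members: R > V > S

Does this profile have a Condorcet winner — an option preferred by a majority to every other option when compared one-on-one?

Head-to-head results (17 voters total):
S vs V: V wins 12–5.
S vs R: R wins 11–6.
V vs R: R wins 16–1.
R beats each rival — S (11–6), V (16–1) — so R is the Condorcet winner.

Yes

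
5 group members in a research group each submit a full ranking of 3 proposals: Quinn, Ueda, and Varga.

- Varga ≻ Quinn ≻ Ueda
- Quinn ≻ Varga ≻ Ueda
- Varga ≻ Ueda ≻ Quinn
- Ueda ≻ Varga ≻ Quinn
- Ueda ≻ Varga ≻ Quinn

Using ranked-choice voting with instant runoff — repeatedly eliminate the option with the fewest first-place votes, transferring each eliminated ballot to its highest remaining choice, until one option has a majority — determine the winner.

Varga

Round 1: Ueda 2, Varga 2, Quinn 1. Quinn has the fewest and is eliminated.
Round 2: Varga 3, Ueda 2. Varga has a majority.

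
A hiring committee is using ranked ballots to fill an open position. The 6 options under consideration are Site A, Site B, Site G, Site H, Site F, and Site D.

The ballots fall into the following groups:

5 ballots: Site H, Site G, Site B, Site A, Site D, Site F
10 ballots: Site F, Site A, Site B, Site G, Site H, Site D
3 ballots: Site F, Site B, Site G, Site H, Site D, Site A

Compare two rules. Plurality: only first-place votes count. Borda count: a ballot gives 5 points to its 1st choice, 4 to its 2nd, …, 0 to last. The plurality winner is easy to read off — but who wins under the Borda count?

Plurality first-place counts: Site A 0, Site B 0, Site G 0, Site H 5, Site F 13, Site D 0 → Site F.
Borda totals: Site A 50, Site B 57, Site G 49, Site H 41, Site F 65, Site D 8 → Site F.

Site F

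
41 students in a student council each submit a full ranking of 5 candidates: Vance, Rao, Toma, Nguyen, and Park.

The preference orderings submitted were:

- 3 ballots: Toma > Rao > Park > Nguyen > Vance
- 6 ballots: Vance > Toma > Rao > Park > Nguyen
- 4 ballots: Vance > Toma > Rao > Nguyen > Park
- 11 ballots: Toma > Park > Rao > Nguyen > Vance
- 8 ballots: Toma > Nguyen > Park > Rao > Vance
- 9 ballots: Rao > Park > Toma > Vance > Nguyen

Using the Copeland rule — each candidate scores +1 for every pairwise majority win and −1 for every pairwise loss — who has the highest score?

Pairwise results:
  Vance vs Rao: Rao wins 31–10.
  Vance vs Toma: Toma wins 31–10.
  Vance vs Nguyen: Nguyen wins 22–19.
  Vance vs Park: Park wins 31–10.
  Rao vs Toma: Toma wins 32–9.
  Rao vs Nguyen: Rao wins 33–8.
  Rao vs Park: Rao wins 22–19.
  Toma vs Nguyen: Toma wins 41–0.
  Toma vs Park: Toma wins 32–9.
  Nguyen vs Park: Park wins 29–12.
Copeland scores (wins − losses):
  Vance: 0 − 4 = -4
  Rao: 3 − 1 = 2
  Toma: 4 − 0 = 4
  Nguyen: 1 − 3 = -2
  Park: 2 − 2 = 0
Toma has the best Copeland score.

Toma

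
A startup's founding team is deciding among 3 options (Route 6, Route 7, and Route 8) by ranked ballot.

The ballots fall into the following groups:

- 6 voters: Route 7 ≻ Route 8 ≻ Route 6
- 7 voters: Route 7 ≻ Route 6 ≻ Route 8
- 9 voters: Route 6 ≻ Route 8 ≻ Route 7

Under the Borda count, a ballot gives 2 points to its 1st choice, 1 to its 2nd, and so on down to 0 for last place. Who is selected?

Route 7

Borda scores:
  Route 6: 6·0 + 7·1 + 9·2 = 25
  Route 7: 6·2 + 7·2 + 9·0 = 26
  Route 8: 6·1 + 7·0 + 9·1 = 15
Route 7 has the highest total.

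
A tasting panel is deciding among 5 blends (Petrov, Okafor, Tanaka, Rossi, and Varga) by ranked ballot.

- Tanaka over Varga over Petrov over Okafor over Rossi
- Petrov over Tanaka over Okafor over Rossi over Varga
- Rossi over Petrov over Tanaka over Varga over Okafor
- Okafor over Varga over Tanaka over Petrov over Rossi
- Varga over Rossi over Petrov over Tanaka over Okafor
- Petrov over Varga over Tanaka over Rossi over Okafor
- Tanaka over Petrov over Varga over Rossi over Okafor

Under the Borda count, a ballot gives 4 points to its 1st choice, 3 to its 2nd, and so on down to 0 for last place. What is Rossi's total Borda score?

10

Borda scores:
  Petrov: 2 + 4 + 3 + 1 + 2 + 4 + 3 = 19
  Okafor: 1 + 2 + 0 + 4 + 0 + 0 + 0 = 7
  Tanaka: 4 + 3 + 2 + 2 + 1 + 2 + 4 = 18
  Rossi: 0 + 1 + 4 + 0 + 3 + 1 + 1 = 10
  Varga: 3 + 0 + 1 + 3 + 4 + 3 + 2 = 16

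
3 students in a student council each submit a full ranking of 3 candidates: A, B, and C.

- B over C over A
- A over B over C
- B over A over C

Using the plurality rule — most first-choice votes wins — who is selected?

B

First-place vote totals:
  A: 1
  B: 2
  C: 0
B has the most first-place votes.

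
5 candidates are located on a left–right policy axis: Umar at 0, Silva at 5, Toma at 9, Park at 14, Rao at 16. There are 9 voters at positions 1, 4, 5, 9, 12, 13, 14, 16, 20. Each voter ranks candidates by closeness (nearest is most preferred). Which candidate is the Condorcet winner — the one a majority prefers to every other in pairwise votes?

Park

With single-peaked preferences on a line, the Condorcet winner is the candidate closest to the median voter.
The median voter (position 12) is closest to Park at 14.
Check: Park vs Silva — voters closer to Park: 5 of 9.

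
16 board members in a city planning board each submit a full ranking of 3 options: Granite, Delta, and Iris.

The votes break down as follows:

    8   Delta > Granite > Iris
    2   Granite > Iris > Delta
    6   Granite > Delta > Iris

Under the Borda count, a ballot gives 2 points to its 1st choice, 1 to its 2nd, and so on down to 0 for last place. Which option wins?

Granite

Borda scores:
  Granite: 8·1 + 2·2 + 6·2 = 24
  Delta: 8·2 + 2·0 + 6·1 = 22
  Iris: 8·0 + 2·1 + 6·0 = 2
Granite has the highest total.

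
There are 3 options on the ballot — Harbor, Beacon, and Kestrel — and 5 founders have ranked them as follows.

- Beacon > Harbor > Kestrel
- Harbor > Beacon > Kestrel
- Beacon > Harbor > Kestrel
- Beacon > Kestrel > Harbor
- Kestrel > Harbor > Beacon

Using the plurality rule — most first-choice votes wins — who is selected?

Beacon

First-place vote totals:
  Harbor: 1
  Beacon: 3
  Kestrel: 1
Beacon has the most first-place votes.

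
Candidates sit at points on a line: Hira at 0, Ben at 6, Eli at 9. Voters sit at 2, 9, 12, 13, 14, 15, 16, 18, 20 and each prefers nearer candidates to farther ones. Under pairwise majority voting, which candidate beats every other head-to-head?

Eli

With single-peaked preferences on a line, the Condorcet winner is the candidate closest to the median voter.
The median voter (position 14) is closest to Eli at 9.
Check: Eli vs Ben — voters closer to Eli: 8 of 9.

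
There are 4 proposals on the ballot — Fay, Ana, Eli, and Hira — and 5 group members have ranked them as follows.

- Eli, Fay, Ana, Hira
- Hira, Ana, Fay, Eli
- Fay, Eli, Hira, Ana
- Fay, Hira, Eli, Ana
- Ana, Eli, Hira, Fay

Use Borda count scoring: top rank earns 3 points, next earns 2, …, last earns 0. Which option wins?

Borda scores:
  Fay: 2 + 1 + 3 + 3 + 0 = 9
  Ana: 1 + 2 + 0 + 0 + 3 = 6
  Eli: 3 + 0 + 2 + 1 + 2 = 8
  Hira: 0 + 3 + 1 + 2 + 1 = 7
Fay has the highest total.

Fay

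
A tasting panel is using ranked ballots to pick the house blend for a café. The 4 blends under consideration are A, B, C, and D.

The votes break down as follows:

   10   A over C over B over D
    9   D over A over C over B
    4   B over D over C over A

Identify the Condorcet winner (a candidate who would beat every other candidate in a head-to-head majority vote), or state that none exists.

Head-to-head results (23 voters total):
A vs B: A wins 19–4.
A vs C: A wins 19–4.
A vs D: D wins 13–10.
B vs C: C wins 19–4.
B vs D: B wins 14–9.
C vs D: D wins 13–10.
No candidate beats all others: A beats B beats D beats A, a majority cycle.

There is no Condorcet winner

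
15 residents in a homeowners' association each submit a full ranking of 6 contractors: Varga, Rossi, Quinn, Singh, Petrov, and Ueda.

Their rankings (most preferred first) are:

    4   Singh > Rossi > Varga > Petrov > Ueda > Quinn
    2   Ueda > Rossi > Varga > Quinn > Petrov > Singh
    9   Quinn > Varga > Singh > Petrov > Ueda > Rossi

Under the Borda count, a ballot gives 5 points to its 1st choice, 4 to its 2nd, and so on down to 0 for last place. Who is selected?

Borda scores:
  Varga: 4·3 + 2·3 + 9·4 = 54
  Rossi: 4·4 + 2·4 + 9·0 = 24
  Quinn: 4·0 + 2·2 + 9·5 = 49
  Singh: 4·5 + 2·0 + 9·3 = 47
  Petrov: 4·2 + 2·1 + 9·2 = 28
  Ueda: 4·1 + 2·5 + 9·1 = 23
Varga has the highest total.

Varga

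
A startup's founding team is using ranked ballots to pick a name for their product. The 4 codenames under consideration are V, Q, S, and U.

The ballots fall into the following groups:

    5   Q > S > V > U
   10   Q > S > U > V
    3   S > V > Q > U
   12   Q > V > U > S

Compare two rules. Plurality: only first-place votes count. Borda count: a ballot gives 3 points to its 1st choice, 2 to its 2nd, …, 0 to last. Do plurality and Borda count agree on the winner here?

Plurality first-place counts: V 0, Q 27, S 3, U 0 → Q.
Borda totals: V 35, Q 84, S 39, U 22 → Q.
The two rules agree on Q.

Yes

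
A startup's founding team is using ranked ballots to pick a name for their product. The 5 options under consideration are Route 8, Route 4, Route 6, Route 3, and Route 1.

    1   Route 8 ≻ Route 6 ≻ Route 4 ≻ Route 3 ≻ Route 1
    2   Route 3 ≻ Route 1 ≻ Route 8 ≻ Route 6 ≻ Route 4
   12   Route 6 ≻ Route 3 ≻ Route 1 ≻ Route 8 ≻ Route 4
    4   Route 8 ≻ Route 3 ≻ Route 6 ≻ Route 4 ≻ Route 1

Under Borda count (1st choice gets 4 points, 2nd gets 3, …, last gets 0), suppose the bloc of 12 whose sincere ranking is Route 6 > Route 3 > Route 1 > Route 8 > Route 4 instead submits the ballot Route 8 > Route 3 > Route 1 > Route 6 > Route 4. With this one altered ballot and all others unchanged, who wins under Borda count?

Route 8

Borda totals with the altered ballot: Route 8 72, Route 4 6, Route 6 25, Route 3 57, Route 1 30.
The switch changes the winner from Route 6 to Route 8.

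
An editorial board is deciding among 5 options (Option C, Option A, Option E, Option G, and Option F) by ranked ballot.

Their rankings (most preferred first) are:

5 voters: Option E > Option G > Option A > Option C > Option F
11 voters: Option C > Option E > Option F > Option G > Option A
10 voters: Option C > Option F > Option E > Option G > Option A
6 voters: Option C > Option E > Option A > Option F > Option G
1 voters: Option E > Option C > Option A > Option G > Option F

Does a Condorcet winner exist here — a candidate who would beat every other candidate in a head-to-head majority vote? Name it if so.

Head-to-head results (33 voters total):
Option C vs Option A: Option C wins 28–5.
Option C vs Option E: Option C wins 27–6.
Option C vs Option G: Option C wins 28–5.
Option C vs Option F: Option C wins 33–0.
Option A vs Option E: Option E wins 33–0.
Option A vs Option G: Option G wins 26–7.
Option A vs Option F: Option F wins 21–12.
Option E vs Option G: Option E wins 33–0.
Option E vs Option F: Option E wins 23–10.
Option G vs Option F: Option F wins 27–6.
Option C beats each rival — Option A (28–5), Option E (27–6), Option G (28–5), Option F (33–0) — so Option C is the Condorcet winner.

Option C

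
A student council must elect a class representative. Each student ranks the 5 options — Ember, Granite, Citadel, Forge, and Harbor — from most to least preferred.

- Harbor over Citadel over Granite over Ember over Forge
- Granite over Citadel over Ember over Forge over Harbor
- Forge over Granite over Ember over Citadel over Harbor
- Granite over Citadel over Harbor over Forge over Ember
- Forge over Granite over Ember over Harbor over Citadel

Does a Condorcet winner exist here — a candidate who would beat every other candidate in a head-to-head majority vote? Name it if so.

Granite

Head-to-head results (5 voters total):
Ember vs Granite: Granite wins 5–0.
Ember vs Citadel: Citadel wins 3–2.
Ember vs Forge: Forge wins 3–2.
Ember vs Harbor: Ember wins 3–2.
Granite vs Citadel: Granite wins 4–1.
Granite vs Forge: Granite wins 3–2.
Granite vs Harbor: Granite wins 4–1.
Citadel vs Forge: Citadel wins 3–2.
Citadel vs Harbor: Citadel wins 3–2.
Forge vs Harbor: Forge wins 3–2.
Granite beats each rival — Ember (5–0), Citadel (4–1), Forge (3–2), Harbor (4–1) — so Granite is the Condorcet winner.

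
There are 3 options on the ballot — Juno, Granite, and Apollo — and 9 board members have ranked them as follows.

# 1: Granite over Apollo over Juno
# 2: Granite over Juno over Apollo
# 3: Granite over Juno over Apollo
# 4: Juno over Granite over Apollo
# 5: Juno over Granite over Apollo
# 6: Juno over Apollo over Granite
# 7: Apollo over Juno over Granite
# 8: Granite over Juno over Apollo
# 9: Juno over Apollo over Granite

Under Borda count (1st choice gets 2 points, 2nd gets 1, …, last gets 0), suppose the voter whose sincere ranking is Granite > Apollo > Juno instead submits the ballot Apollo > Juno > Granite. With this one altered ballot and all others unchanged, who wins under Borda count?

Juno

Borda totals with the altered ballot: Juno 13, Granite 8, Apollo 6.
The winner is unchanged: still Juno.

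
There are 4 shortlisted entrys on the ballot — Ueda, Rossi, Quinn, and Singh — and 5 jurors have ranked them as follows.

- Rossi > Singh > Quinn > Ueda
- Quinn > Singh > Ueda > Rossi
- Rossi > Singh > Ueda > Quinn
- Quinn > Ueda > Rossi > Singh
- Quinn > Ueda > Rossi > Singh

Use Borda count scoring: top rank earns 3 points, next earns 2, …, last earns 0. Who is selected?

Borda scores:
  Ueda: 0 + 1 + 1 + 2 + 2 = 6
  Rossi: 3 + 0 + 3 + 1 + 1 = 8
  Quinn: 1 + 3 + 0 + 3 + 3 = 10
  Singh: 2 + 2 + 2 + 0 + 0 = 6
Quinn has the highest total.

Quinn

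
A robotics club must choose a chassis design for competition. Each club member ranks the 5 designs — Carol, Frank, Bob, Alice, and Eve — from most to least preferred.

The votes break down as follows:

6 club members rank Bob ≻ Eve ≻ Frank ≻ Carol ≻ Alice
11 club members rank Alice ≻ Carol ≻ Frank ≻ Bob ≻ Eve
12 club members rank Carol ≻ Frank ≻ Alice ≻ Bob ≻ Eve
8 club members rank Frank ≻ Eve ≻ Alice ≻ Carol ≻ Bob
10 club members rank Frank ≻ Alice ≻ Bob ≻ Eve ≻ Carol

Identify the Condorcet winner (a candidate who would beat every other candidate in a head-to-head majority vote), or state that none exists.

Head-to-head results (47 voters total):
Carol vs Frank: Frank wins 24–23.
Carol vs Bob: Carol wins 31–16.
Carol vs Alice: Alice wins 29–18.
Carol vs Eve: Eve wins 24–23.
Frank vs Bob: Frank wins 41–6.
Frank vs Alice: Frank wins 36–11.
Frank vs Eve: Frank wins 41–6.
Bob vs Alice: Alice wins 41–6.
Bob vs Eve: Bob wins 39–8.
Alice vs Eve: Alice wins 33–14.
Frank beats each rival — Carol (24–23), Bob (41–6), Alice (36–11), Eve (41–6) — so Frank is the Condorcet winner.

Frank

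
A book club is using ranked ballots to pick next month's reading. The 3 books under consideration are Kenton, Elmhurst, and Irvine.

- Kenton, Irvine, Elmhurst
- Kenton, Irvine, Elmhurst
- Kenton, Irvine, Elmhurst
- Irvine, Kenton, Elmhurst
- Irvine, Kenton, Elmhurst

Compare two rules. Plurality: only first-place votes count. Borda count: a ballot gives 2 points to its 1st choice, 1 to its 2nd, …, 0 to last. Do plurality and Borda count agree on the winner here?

Yes

Plurality first-place counts: Kenton 3, Elmhurst 0, Irvine 2 → Kenton.
Borda totals: Kenton 8, Elmhurst 0, Irvine 7 → Kenton.
The two rules agree on Kenton.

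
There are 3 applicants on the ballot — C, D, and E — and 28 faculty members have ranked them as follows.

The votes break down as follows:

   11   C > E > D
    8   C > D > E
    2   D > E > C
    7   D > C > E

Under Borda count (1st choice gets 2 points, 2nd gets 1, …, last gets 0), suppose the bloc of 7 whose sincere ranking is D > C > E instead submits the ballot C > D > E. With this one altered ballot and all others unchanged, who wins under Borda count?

C

Borda totals with the altered ballot: C 52, D 19, E 13.
The winner is unchanged: still C.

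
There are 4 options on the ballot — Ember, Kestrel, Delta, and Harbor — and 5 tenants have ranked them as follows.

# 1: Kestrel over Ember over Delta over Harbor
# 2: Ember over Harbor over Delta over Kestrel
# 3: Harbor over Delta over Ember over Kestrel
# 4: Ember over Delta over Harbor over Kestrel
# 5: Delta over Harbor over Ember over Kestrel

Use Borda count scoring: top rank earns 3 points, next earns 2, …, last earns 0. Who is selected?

Borda scores:
  Ember: 2 + 3 + 1 + 3 + 1 = 10
  Kestrel: 3 + 0 + 0 + 0 + 0 = 3
  Delta: 1 + 1 + 2 + 2 + 3 = 9
  Harbor: 0 + 2 + 3 + 1 + 2 = 8
Ember has the highest total.

Ember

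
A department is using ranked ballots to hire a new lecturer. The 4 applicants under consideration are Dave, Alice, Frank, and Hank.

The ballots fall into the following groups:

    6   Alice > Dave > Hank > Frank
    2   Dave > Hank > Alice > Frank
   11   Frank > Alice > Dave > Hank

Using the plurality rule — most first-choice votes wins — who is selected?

First-place vote totals:
  Dave: 2
  Alice: 6
  Frank: 11
  Hank: 0
Frank has the most first-place votes.

Frank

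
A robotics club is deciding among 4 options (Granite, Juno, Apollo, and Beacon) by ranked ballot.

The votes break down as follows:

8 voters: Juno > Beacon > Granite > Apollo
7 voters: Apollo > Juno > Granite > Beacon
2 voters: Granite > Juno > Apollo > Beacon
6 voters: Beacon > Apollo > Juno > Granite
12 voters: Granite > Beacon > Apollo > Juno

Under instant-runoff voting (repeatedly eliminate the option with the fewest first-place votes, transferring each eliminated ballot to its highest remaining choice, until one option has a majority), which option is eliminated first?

Round 1: Granite 14, Juno 8, Apollo 7, Beacon 6. Beacon has the fewest and is eliminated.
Round 2: Granite 14, Apollo 13, Juno 8. Juno has the fewest and is eliminated.
Round 3: Granite 22, Apollo 13. Granite has a majority.

Beacon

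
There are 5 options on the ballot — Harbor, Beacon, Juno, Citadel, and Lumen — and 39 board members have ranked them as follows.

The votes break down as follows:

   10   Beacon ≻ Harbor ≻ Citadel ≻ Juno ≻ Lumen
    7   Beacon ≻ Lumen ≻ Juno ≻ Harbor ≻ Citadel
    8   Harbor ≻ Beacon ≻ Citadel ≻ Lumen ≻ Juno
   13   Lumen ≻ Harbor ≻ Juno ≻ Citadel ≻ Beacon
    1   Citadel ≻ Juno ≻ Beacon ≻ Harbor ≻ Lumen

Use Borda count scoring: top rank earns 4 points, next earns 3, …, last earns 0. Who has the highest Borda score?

Harbor

Borda scores:
  Harbor: 10·3 + 7·1 + 8·4 + 13·3 + 1 = 109
  Beacon: 10·4 + 7·4 + 8·3 + 13·0 + 2 = 94
  Juno: 10·1 + 7·2 + 8·0 + 13·2 + 3 = 53
  Citadel: 10·2 + 7·0 + 8·2 + 13·1 + 4 = 53
  Lumen: 10·0 + 7·3 + 8·1 + 13·4 + 0 = 81
Harbor has the highest total.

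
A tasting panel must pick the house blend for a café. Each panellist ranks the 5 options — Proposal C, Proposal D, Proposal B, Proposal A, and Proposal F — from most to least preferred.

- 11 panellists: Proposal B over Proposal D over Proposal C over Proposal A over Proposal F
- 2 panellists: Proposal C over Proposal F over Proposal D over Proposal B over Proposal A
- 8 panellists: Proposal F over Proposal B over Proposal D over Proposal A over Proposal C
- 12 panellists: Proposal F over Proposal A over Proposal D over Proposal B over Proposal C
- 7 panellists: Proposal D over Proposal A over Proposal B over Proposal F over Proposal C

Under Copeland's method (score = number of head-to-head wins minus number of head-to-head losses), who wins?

Proposal F

Pairwise results:
  Proposal C vs Proposal D: Proposal D wins 38–2.
  Proposal C vs Proposal B: Proposal B wins 38–2.
  Proposal C vs Proposal A: Proposal A wins 27–13.
  Proposal C vs Proposal F: Proposal F wins 27–13.
  Proposal D vs Proposal B: Proposal D wins 21–19.
  Proposal D vs Proposal A: Proposal D wins 28–12.
  Proposal D vs Proposal F: Proposal F wins 22–18.
  Proposal B vs Proposal A: Proposal B wins 21–19.
  Proposal B vs Proposal F: Proposal F wins 22–18.
  Proposal A vs Proposal F: Proposal F wins 22–18.
Copeland scores (wins − losses):
  Proposal C: 0 − 4 = -4
  Proposal D: 3 − 1 = 2
  Proposal B: 2 − 2 = 0
  Proposal A: 1 − 3 = -2
  Proposal F: 4 − 0 = 4
Proposal F has the best Copeland score.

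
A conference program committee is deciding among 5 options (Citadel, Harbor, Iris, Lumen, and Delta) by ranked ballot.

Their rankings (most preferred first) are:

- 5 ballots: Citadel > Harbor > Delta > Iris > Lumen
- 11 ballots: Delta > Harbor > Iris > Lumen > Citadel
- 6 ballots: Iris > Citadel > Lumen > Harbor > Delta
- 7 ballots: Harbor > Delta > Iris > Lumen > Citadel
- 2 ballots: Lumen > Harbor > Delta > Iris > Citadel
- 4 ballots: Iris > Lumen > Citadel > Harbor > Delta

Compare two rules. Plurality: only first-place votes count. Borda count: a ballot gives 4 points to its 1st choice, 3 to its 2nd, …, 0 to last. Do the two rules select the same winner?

No

Plurality first-place counts: Citadel 5, Harbor 7, Iris 10, Lumen 2, Delta 11 → Delta.
Borda totals: Citadel 46, Harbor 92, Iris 83, Lumen 50, Delta 79 → Harbor.
The two rules disagree: plurality picks Delta, Borda picks Harbor.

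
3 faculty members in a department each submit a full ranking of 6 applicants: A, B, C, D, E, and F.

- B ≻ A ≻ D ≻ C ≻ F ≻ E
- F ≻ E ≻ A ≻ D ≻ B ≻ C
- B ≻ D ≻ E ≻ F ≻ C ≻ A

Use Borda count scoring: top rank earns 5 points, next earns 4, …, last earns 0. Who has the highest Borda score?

B

Borda scores:
  A: 4 + 3 + 0 = 7
  B: 5 + 1 + 5 = 11
  C: 2 + 0 + 1 = 3
  D: 3 + 2 + 4 = 9
  E: 0 + 4 + 3 = 7
  F: 1 + 5 + 2 = 8
B has the highest total.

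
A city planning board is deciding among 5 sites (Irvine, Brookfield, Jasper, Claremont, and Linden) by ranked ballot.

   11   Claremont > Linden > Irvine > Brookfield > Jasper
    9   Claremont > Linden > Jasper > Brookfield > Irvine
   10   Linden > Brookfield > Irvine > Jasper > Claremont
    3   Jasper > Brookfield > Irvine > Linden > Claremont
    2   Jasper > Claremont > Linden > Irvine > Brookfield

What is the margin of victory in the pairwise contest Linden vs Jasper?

25

Ballots ranking Linden above Jasper: 11+9+10 = 30.
Ballots ranking Jasper above Linden: 3+2 = 5.
Linden wins 30–5, a margin of 25.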